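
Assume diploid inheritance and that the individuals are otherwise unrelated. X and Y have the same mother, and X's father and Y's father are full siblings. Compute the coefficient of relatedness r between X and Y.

0.375

Independent pedigree routes through distinct common ancestors add.
X and Y are related in two ways: half-sibs through their shared mother (r = 1/4) and first cousins through their fathers (r = 1/8).
r = 1/4 + 1/8 = 3/8 = 0.375.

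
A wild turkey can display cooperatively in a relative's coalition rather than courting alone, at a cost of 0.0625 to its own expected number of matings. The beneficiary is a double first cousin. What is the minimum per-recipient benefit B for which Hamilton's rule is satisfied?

r to a double first cousin = 1/4 (double first cousins share both grandparent pairs — four paths of length 4: r = 4·(1/2)^4 = 1/4).
Hamilton's rule with n recipients of equal r: n·r·B > C, so B > C/(n·r) = 0.0625/(1·0.25) = 0.25.

0.25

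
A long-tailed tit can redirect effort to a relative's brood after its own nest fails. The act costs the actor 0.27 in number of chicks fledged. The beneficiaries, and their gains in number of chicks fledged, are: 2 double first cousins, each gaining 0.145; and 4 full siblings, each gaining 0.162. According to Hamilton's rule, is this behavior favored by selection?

Yes

Hamilton's rule: the trait is favored when the sum of r·B over every recipient exceeds the actor's cost C.
r to a double first cousin = 1/4 (double first cousins share both grandparent pairs — four paths of length 4: r = 4·(1/2)^4 = 1/4).
r to a full sibling = 0.5 (full sibs share both parents — two paths of length 2: r = 2·(1/2)^2 = 1/2).
Summing one r·B term per recipient: 2·0.25·0.145 + 4·0.5·0.162 = 0.3965.
0.3965 > 0.27: the indirect benefit exceeds the cost.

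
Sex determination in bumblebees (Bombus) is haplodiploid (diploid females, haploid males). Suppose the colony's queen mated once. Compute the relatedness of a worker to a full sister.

Haplodiploid full sisters inherit their father's entire haploid genome identically (contributing 1/2) and on average half of their mother's contribution (1/2 · 1/2 = 1/4); r = 1/2 + 1/4 = 3/4.

0.75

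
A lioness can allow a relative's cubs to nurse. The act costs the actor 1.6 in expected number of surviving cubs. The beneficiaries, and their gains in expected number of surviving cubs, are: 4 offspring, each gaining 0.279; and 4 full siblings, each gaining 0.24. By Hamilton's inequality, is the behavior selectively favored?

Hamilton's rule: the trait is favored when the sum of r·B over every recipient exceeds the actor's cost C.
r to an offspring = 1/2 (one parent–offspring link: r = (1/2)^1 = 1/2).
r to a full sibling = 1/2 (full sibs share both parents — two paths of length 2: r = 2·(1/2)^2 = 1/2).
Summing one r·B term per recipient: 4·0.5·0.279 + 4·0.5·0.24 = 1.038.
1.038 < 1.6: the indirect benefit is less than the cost.

No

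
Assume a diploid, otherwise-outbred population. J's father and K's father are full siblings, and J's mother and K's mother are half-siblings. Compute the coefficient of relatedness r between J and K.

With two independent routes of shared ancestry, r is the sum of the two contributions.
J and K are related in two ways: first cousins through their fathers (r = 1/8) and half first cousins through their mothers (r = 1/16).
r = 1/8 + 1/16 = 0.1875.

0.1875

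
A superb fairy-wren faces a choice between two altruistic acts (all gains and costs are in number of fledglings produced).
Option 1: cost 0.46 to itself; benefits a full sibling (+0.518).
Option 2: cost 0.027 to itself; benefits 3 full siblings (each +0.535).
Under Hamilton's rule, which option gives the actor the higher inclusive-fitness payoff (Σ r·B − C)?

Option 2

Option 1: r to a full sibling = 0.5.
Option 1: Σ r·B − C = (1·0.5·0.518) − 0.46 = -0.201.
Option 2: r to a full sibling = 0.5.
Option 2: Σ r·B − C = (3·0.5·0.535) − 0.027 = 0.7755.
Option 2 has the higher net inclusive-fitness payoff.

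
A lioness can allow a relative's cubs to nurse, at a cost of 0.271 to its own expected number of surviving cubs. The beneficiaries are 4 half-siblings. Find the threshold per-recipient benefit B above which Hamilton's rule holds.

0.271

r to a half-sibling = 1/4 (half-sibs share one parent — one path of length 2: r = (1/2)^2 = 1/4).
Hamilton's rule with n recipients of equal r: n·r·B > C, so B > C/(n·r) = 0.271/(4·0.25) = 0.271.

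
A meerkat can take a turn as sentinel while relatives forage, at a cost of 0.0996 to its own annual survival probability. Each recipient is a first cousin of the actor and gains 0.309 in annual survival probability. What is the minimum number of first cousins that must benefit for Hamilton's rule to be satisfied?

r to a first cousin = 0.125 (first cousins share one grandparent pair — two paths of length 4: r = 2·(1/2)^4 = 1/8).
Hamilton's rule: n·r·B > C  ⇒  n > C/(r·B) = 0.0996/(0.125·0.309) = 2.579.
The smallest integer exceeding 2.579 is 3.

3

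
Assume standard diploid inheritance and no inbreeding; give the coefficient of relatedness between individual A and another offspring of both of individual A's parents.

Each parent–offspring link contributes a factor of 1/2, and independent paths through distinct common ancestors add.
Full sibs share both parents — two paths of length 2: r = 2·(1/2)^2 = 1/2.

0.5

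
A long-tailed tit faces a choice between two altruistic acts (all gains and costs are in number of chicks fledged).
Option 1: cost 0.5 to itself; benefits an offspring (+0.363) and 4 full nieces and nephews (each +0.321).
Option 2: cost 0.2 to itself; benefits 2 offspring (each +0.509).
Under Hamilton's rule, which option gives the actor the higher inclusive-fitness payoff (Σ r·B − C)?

Option 1: r to an offspring = 0.5.
Option 1: r to a full niece or nephew = 0.25.
Option 1: Σ r·B − C = (1·0.5·0.363 + 4·0.25·0.321) − 0.5 = 0.0025.
Option 2: r to an offspring = 0.5.
Option 2: Σ r·B − C = (2·0.5·0.509) − 0.2 = 0.309.
Option 2 has the higher net inclusive-fitness payoff.

Option 2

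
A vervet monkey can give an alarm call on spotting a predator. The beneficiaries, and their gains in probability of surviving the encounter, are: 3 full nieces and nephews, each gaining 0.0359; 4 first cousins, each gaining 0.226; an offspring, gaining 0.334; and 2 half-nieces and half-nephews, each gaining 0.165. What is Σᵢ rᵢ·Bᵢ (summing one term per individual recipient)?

0.348175

r to a full niece or nephew = 1/4 (full aunt/uncle↔niece/nephew: two paths of length 3 through the shared grandparent pair: r = 2·(1/2)^3 = 1/4).
r to a first cousin = 1/8 (first cousins share one grandparent pair — two paths of length 4: r = 2·(1/2)^4 = 1/8).
r to an offspring = 0.5 (one parent–offspring link: r = (1/2)^1 = 1/2).
r to a half-niece or half-nephew = 1/8 (half-aunt/uncle↔niece/nephew: one path of length 3: r = (1/2)^3 = 1/8).
Summing one r·B term per recipient: 3·0.25·0.0359 + 4·0.125·0.226 + 1·0.5·0.334 + 2·0.125·0.165 = 0.348175.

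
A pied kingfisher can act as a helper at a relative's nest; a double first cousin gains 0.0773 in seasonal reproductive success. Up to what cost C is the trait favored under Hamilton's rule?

0.019325

r to a double first cousin = 0.25 (double first cousins share both grandparent pairs — four paths of length 4: r = 4·(1/2)^4 = 1/4).
Hamilton's rule: n·r·B > C, so the trait is favored while C < n·r·B = 1·0.25·0.0773 = 0.019325.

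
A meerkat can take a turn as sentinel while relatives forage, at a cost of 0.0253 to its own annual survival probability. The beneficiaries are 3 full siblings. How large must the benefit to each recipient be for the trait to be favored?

0.0169

r to a full sibling = 1/2 (full sibs share both parents — two paths of length 2: r = 2·(1/2)^2 = 1/2).
Hamilton's rule with n recipients of equal r: n·r·B > C, so B > C/(n·r) = 0.0253/(3·0.5) = 0.0169.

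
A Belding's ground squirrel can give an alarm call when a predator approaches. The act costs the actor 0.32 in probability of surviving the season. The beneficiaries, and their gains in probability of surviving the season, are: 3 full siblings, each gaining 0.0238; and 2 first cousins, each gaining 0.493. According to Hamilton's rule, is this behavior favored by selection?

Hamilton's rule: the trait is favored when the sum of r·B over every recipient exceeds the actor's cost C.
r to a full sibling = 0.5 (full sibs share both parents — two paths of length 2: r = 2·(1/2)^2 = 1/2).
r to a first cousin = 1/8 (first cousins share one grandparent pair — two paths of length 4: r = 2·(1/2)^4 = 1/8).
Summing one r·B term per recipient: 3·0.5·0.0238 + 2·0.125·0.493 = 0.15895.
0.15895 < 0.32: the indirect benefit is less than the cost.

No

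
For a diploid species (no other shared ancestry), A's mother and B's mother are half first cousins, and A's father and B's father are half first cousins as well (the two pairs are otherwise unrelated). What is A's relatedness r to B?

0.03125

Relatedness sums over independent paths through distinct common ancestors.
A and B are related in two ways: half second cousins through their mothers (r = 1/64) and half second cousins through their fathers (r = 1/64).
r = 1/64 + 1/64 = 0.03125.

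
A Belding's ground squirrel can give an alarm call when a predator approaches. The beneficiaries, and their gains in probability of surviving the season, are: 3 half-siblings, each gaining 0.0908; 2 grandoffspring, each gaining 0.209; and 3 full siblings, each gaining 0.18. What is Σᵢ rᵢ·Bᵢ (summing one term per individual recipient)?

0.4426

r to a half-sibling = 1/4 (half-sibs share one parent — one path of length 2: r = (1/2)^2 = 1/4).
r to a grandoffspring = 1/4 (two parent–offspring links: r = (1/2)^2 = 1/4).
r to a full sibling = 1/2 (full sibs share both parents — two paths of length 2: r = 2·(1/2)^2 = 1/2).
Summing one r·B term per recipient: 3·0.25·0.0908 + 2·0.25·0.209 + 3·0.5·0.18 = 0.4426.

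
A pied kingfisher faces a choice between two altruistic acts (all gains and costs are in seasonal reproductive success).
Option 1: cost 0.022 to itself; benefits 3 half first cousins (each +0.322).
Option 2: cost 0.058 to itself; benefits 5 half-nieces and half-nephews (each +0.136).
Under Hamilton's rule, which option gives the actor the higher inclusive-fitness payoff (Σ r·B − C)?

Option 1: r to a half first cousin = 0.0625.
Option 1: Σ r·B − C = (3·0.0625·0.322) − 0.022 = 0.038375.
Option 2: r to a half-niece or half-nephew = 0.125.
Option 2: Σ r·B − C = (5·0.125·0.136) − 0.058 = 0.027.
Option 1 has the higher net inclusive-fitness payoff.

Option 1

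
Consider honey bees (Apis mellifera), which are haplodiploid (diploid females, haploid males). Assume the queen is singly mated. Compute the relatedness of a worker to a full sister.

Haplodiploid full sisters inherit their father's entire haploid genome identically (contributing 1/2) and on average half of their mother's contribution (1/2 · 1/2 = 1/4); r = 1/2 + 1/4 = 3/4.

0.75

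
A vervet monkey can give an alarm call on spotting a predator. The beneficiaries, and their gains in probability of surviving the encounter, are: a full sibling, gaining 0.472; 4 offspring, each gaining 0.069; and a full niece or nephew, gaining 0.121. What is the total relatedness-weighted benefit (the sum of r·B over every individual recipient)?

0.40425

r to a full sibling = 1/2 (full sibs share both parents — two paths of length 2: r = 2·(1/2)^2 = 1/2).
r to an offspring = 1/2 (one parent–offspring link: r = (1/2)^1 = 1/2).
r to a full niece or nephew = 0.25 (full aunt/uncle↔niece/nephew: two paths of length 3 through the shared grandparent pair: r = 2·(1/2)^3 = 1/4).
Summing one r·B term per recipient: 1·0.5·0.472 + 4·0.5·0.069 + 1·0.25·0.121 = 0.40425.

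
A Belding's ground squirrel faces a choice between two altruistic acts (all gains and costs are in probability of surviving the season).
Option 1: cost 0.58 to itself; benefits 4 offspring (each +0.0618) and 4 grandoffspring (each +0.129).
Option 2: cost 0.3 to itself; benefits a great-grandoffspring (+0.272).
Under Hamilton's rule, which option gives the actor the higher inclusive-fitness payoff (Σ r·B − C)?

Option 2

Option 1: r to an offspring = 0.5.
Option 1: r to a grandoffspring = 0.25.
Option 1: Σ r·B − C = (4·0.5·0.0618 + 4·0.25·0.129) − 0.58 = -0.3274.
Option 2: r to a great-grandoffspring = 0.125.
Option 2: Σ r·B − C = (1·0.125·0.272) − 0.3 = -0.266.
Option 2 has the higher net inclusive-fitness payoff.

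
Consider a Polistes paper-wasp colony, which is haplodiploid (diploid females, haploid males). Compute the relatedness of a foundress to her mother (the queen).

0.5

One meiotic link between diploid queen and diploid daughter: r = 1/2.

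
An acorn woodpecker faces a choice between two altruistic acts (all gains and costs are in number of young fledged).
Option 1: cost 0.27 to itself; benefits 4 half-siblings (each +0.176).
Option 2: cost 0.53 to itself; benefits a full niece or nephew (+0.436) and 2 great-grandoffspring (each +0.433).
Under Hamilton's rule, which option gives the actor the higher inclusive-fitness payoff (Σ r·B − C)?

Option 1: r to a half-sibling = 0.25.
Option 1: Σ r·B − C = (4·0.25·0.176) − 0.27 = -0.094.
Option 2: r to a full niece or nephew = 0.25.
Option 2: r to a great-grandoffspring = 0.125.
Option 2: Σ r·B − C = (1·0.25·0.436 + 2·0.125·0.433) − 0.53 = -0.31275.
Option 1 has the higher net inclusive-fitness payoff.

Option 1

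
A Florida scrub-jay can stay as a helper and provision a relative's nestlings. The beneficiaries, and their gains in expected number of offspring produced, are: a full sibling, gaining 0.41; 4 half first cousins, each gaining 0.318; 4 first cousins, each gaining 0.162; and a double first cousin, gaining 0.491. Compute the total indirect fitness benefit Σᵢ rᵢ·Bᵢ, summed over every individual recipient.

r to a full sibling = 1/2 (full sibs share both parents — two paths of length 2: r = 2·(1/2)^2 = 1/2).
r to a half first cousin = 0.0625 (half first cousins share one grandparent — one path of length 4: r = (1/2)^4 = 1/16).
r to a first cousin = 1/8 (first cousins share one grandparent pair — two paths of length 4: r = 2·(1/2)^4 = 1/8).
r to a double first cousin = 0.25 (double first cousins share both grandparent pairs — four paths of length 4: r = 4·(1/2)^4 = 1/4).
Summing one r·B term per recipient: 1·0.5·0.41 + 4·0.0625·0.318 + 4·0.125·0.162 + 1·0.25·0.491 = 0.48825.

0.48825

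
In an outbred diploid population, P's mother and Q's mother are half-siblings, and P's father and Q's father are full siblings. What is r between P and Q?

Relatedness sums over independent paths through distinct common ancestors.
P and Q are related in two ways: half first cousins through their mothers (r = 1/16) and first cousins through their fathers (r = 1/8).
r = 1/16 + 1/8 = 0.1875.

0.1875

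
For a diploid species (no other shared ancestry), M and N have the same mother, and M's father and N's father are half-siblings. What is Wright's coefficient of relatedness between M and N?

0.3125

With two independent routes of shared ancestry, r is the sum of the two contributions.
M and N are related in two ways: half-sibs through their shared mother (r = 1/4) and half first cousins through their fathers (r = 1/16).
r = 1/4 + 1/16 = 5/16 = 0.3125.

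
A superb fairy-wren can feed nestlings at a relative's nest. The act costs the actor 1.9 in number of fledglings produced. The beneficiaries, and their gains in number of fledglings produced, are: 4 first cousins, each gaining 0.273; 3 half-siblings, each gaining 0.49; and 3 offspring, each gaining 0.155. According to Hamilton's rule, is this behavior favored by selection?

No

Hamilton's rule: the trait is favored when the sum of r·B over every recipient exceeds the actor's cost C.
r to a first cousin = 1/8 (first cousins share one grandparent pair — two paths of length 4: r = 2·(1/2)^4 = 1/8).
r to a half-sibling = 0.25 (half-sibs share one parent — one path of length 2: r = (1/2)^2 = 1/4).
r to an offspring = 1/2 (one parent–offspring link: r = (1/2)^1 = 1/2).
Summing one r·B term per recipient: 4·0.125·0.273 + 3·0.25·0.49 + 3·0.5·0.155 = 0.7365.
0.7365 < 1.9: the indirect benefit is less than the cost.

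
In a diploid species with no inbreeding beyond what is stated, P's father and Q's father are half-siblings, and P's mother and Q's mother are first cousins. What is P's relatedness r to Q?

Relatedness sums over independent paths through distinct common ancestors.
P and Q are related in two ways: half first cousins through their fathers (r = 1/16) and second cousins through their mothers (r = 1/32).
r = 1/16 + 1/32 = 0.09375.

0.09375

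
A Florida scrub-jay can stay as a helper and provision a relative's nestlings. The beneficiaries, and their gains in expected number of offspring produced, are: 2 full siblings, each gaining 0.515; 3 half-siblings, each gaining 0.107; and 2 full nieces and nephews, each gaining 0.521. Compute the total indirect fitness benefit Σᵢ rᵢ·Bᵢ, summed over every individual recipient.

0.85575

r to a full sibling = 0.5 (full sibs share both parents — two paths of length 2: r = 2·(1/2)^2 = 1/2).
r to a half-sibling = 1/4 (half-sibs share one parent — one path of length 2: r = (1/2)^2 = 1/4).
r to a full niece or nephew = 1/4 (full aunt/uncle↔niece/nephew: two paths of length 3 through the shared grandparent pair: r = 2·(1/2)^3 = 1/4).
Summing one r·B term per recipient: 2·0.5·0.515 + 3·0.25·0.107 + 2·0.25·0.521 = 0.85575.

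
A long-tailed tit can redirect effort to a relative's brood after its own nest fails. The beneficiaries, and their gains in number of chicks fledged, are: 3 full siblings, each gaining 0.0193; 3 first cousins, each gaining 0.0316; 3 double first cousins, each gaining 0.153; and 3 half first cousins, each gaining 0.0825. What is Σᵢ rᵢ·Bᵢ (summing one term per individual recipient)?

r to a full sibling = 0.5 (full sibs share both parents — two paths of length 2: r = 2·(1/2)^2 = 1/2).
r to a first cousin = 1/8 (first cousins share one grandparent pair — two paths of length 4: r = 2·(1/2)^4 = 1/8).
r to a double first cousin = 1/4 (double first cousins share both grandparent pairs — four paths of length 4: r = 4·(1/2)^4 = 1/4).
r to a half first cousin = 0.0625 (half first cousins share one grandparent — one path of length 4: r = (1/2)^4 = 1/16).
Summing one r·B term per recipient: 3·0.5·0.0193 + 3·0.125·0.0316 + 3·0.25·0.153 + 3·0.0625·0.0825 = 0.17101875.

0.17101875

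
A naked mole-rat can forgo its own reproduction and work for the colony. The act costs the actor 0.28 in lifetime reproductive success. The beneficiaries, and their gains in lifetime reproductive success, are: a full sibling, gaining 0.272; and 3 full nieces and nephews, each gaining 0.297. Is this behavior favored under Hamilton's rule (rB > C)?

Yes

Hamilton's rule: the trait is favored when the sum of r·B over every recipient exceeds the actor's cost C.
r to a full sibling = 1/2 (full sibs share both parents — two paths of length 2: r = 2·(1/2)^2 = 1/2).
r to a full niece or nephew = 1/4 (full aunt/uncle↔niece/nephew: two paths of length 3 through the shared grandparent pair: r = 2·(1/2)^3 = 1/4).
Summing one r·B term per recipient: 1·0.5·0.272 + 3·0.25·0.297 = 0.35875.
0.35875 > 0.28: the indirect benefit exceeds the cost.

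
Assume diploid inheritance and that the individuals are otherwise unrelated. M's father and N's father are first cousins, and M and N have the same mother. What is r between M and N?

With two independent routes of shared ancestry, r is the sum of the two contributions.
M and N are related in two ways: second cousins through their fathers (r = 1/32) and half-sibs through their shared mother (r = 1/4).
r = 1/32 + 1/4 = 9/32 = 0.28125.

0.28125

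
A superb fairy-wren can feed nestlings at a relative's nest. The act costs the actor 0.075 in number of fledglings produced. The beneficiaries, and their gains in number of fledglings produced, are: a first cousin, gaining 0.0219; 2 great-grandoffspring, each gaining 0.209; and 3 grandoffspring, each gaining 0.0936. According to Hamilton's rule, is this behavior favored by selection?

Hamilton's rule: the trait is favored when the sum of r·B over every recipient exceeds the actor's cost C.
r to a first cousin = 0.125 (first cousins share one grandparent pair — two paths of length 4: r = 2·(1/2)^4 = 1/8).
r to a great-grandoffspring = 0.125 (three parent–offspring links: r = (1/2)^3 = 1/8).
r to a grandoffspring = 1/4 (two parent–offspring links: r = (1/2)^2 = 1/4).
Summing one r·B term per recipient: 1·0.125·0.0219 + 2·0.125·0.209 + 3·0.25·0.0936 = 0.1251875.
0.1251875 > 0.075: the indirect benefit exceeds the cost.

Yes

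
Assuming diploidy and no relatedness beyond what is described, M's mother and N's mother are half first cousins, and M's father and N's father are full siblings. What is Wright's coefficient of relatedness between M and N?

Relatedness sums over independent paths through distinct common ancestors.
M and N are related in two ways: half second cousins through their mothers (r = 1/64) and first cousins through their fathers (r = 1/8).
r = 1/64 + 1/8 = 0.140625.

0.140625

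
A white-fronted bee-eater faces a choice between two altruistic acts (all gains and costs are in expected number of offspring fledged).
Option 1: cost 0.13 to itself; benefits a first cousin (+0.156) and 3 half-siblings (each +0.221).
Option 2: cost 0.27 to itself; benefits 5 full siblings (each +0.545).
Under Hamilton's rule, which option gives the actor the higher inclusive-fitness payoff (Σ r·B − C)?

Option 1: r to a first cousin = 0.125.
Option 1: r to a half-sibling = 0.25.
Option 1: Σ r·B − C = (1·0.125·0.156 + 3·0.25·0.221) − 0.13 = 0.05525.
Option 2: r to a full sibling = 0.5.
Option 2: Σ r·B − C = (5·0.5·0.545) − 0.27 = 1.0925.
Option 2 has the higher net inclusive-fitness payoff.

Option 2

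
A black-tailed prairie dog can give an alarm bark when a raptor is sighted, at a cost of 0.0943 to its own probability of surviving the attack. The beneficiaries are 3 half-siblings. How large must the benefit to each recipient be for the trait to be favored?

0.1257

r to a half-sibling = 1/4 (half-sibs share one parent — one path of length 2: r = (1/2)^2 = 1/4).
Hamilton's rule with n recipients of equal r: n·r·B > C, so B > C/(n·r) = 0.0943/(3·0.25) = 0.1257.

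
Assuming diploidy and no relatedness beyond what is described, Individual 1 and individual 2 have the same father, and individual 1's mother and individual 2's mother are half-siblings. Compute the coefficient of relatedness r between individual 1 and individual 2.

Wright's path rule: contributions from independent ancestry routes add.
Individual 1 and individual 2 are related in two ways: half-sibs through their shared father (r = 1/4) and half first cousins through their mothers (r = 1/16).
r = 1/4 + 1/16 = 5/16 = 0.3125.

0.3125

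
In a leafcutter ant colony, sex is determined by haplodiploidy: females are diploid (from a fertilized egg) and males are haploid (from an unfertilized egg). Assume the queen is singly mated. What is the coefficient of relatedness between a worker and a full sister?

Haplodiploid full sisters inherit their father's entire haploid genome identically (contributing 1/2) and on average half of their mother's contribution (1/2 · 1/2 = 1/4); r = 1/2 + 1/4 = 3/4.

0.75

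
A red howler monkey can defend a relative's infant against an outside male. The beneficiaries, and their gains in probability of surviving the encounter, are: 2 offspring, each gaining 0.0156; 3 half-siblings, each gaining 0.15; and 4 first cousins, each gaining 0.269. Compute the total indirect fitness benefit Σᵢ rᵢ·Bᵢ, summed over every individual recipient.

r to an offspring = 0.5 (one parent–offspring link: r = (1/2)^1 = 1/2).
r to a half-sibling = 0.25 (half-sibs share one parent — one path of length 2: r = (1/2)^2 = 1/4).
r to a first cousin = 1/8 (first cousins share one grandparent pair — two paths of length 4: r = 2·(1/2)^4 = 1/8).
Summing one r·B term per recipient: 2·0.5·0.0156 + 3·0.25·0.15 + 4·0.125·0.269 = 0.2626.

0.2626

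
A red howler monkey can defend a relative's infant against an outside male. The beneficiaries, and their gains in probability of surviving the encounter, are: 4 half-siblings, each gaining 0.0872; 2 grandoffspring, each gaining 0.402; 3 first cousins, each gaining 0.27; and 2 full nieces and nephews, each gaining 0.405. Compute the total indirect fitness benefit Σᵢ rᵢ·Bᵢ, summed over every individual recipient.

0.59195

r to a half-sibling = 0.25 (half-sibs share one parent — one path of length 2: r = (1/2)^2 = 1/4).
r to a grandoffspring = 0.25 (two parent–offspring links: r = (1/2)^2 = 1/4).
r to a first cousin = 1/8 (first cousins share one grandparent pair — two paths of length 4: r = 2·(1/2)^4 = 1/8).
r to a full niece or nephew = 0.25 (full aunt/uncle↔niece/nephew: two paths of length 3 through the shared grandparent pair: r = 2·(1/2)^3 = 1/4).
Summing one r·B term per recipient: 4·0.25·0.0872 + 2·0.25·0.402 + 3·0.125·0.27 + 2·0.25·0.405 = 0.59195.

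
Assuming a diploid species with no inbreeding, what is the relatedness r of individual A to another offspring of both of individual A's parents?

0.5

Each parent–offspring link contributes a factor of 1/2, and independent paths through distinct common ancestors add.
Full sibs share both parents — two paths of length 2: r = 2·(1/2)^2 = 1/2.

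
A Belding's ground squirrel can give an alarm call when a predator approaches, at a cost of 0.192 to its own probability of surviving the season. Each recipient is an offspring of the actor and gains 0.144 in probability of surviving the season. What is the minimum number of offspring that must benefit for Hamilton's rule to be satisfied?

3

r to an offspring = 0.5 (one parent–offspring link: r = (1/2)^1 = 1/2).
Hamilton's rule: n·r·B > C  ⇒  n > C/(r·B) = 0.192/(0.5·0.144) = 2.667.
The smallest integer exceeding 2.667 is 3.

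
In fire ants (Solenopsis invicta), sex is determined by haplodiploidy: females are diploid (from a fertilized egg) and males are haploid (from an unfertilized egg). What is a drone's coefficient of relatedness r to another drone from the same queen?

0.5

Haploid brothers each carry a random half of the queen's diploid genome, so on average they share half: r = 1/2.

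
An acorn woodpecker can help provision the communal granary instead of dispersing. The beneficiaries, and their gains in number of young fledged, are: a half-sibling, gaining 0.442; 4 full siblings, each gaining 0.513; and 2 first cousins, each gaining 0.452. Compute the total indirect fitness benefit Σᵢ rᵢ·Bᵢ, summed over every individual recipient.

1.2495

r to a half-sibling = 1/4 (half-sibs share one parent — one path of length 2: r = (1/2)^2 = 1/4).
r to a full sibling = 1/2 (full sibs share both parents — two paths of length 2: r = 2·(1/2)^2 = 1/2).
r to a first cousin = 1/8 (first cousins share one grandparent pair — two paths of length 4: r = 2·(1/2)^4 = 1/8).
Summing one r·B term per recipient: 1·0.25·0.442 + 4·0.5·0.513 + 2·0.125·0.452 = 1.2495.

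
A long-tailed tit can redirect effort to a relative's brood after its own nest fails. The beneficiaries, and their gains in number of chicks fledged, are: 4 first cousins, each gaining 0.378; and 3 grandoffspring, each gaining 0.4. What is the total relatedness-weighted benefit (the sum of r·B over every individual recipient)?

r to a first cousin = 0.125 (first cousins share one grandparent pair — two paths of length 4: r = 2·(1/2)^4 = 1/8).
r to a grandoffspring = 1/4 (two parent–offspring links: r = (1/2)^2 = 1/4).
Summing one r·B term per recipient: 4·0.125·0.378 + 3·0.25·0.4 = 0.489.

0.489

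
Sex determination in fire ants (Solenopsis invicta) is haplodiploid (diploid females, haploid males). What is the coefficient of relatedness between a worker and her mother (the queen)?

0.5

One meiotic link between diploid queen and diploid daughter: r = 1/2.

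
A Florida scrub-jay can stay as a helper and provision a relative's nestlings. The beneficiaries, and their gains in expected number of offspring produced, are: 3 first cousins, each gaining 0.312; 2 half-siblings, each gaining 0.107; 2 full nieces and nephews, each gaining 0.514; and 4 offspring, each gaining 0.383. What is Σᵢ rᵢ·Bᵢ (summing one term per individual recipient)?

1.1935

r to a first cousin = 0.125 (first cousins share one grandparent pair — two paths of length 4: r = 2·(1/2)^4 = 1/8).
r to a half-sibling = 1/4 (half-sibs share one parent — one path of length 2: r = (1/2)^2 = 1/4).
r to a full niece or nephew = 1/4 (full aunt/uncle↔niece/nephew: two paths of length 3 through the shared grandparent pair: r = 2·(1/2)^3 = 1/4).
r to an offspring = 0.5 (one parent–offspring link: r = (1/2)^1 = 1/2).
Summing one r·B term per recipient: 3·0.125·0.312 + 2·0.25·0.107 + 2·0.25·0.514 + 4·0.5·0.383 = 1.1935.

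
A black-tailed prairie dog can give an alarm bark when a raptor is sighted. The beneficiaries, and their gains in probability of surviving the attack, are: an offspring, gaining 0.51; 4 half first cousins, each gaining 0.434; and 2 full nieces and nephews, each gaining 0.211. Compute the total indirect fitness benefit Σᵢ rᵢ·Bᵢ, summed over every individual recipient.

r to an offspring = 0.5 (one parent–offspring link: r = (1/2)^1 = 1/2).
r to a half first cousin = 0.0625 (half first cousins share one grandparent — one path of length 4: r = (1/2)^4 = 1/16).
r to a full niece or nephew = 0.25 (full aunt/uncle↔niece/nephew: two paths of length 3 through the shared grandparent pair: r = 2·(1/2)^3 = 1/4).
Summing one r·B term per recipient: 1·0.5·0.51 + 4·0.0625·0.434 + 2·0.25·0.211 = 0.469.

0.469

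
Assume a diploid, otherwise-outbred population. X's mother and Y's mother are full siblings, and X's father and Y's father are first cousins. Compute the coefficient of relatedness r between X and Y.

0.15625

Relatedness sums over independent paths through distinct common ancestors.
X and Y are related in two ways: first cousins through their mothers (r = 1/8) and second cousins through their fathers (r = 1/32).
r = 1/8 + 1/32 = 5/32 = 0.15625.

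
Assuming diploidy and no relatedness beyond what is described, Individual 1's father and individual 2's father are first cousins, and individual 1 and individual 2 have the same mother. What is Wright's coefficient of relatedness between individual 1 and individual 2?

0.28125

Wright's path rule: contributions from independent ancestry routes add.
Individual 1 and individual 2 are related in two ways: second cousins through their fathers (r = 1/32) and half-sibs through their shared mother (r = 1/4).
r = 1/32 + 1/4 = 0.28125.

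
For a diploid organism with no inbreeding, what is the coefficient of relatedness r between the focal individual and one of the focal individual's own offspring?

0.5

Each parent–offspring link contributes a factor of 1/2, and independent paths through distinct common ancestors add.
One parent–offspring link: r = (1/2)^1 = 1/2.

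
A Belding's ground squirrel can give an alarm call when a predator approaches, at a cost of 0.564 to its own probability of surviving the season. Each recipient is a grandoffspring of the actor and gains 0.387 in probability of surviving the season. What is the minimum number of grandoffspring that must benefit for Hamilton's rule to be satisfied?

r to a grandoffspring = 0.25 (two parent–offspring links: r = (1/2)^2 = 1/4).
Hamilton's rule: n·r·B > C  ⇒  n > C/(r·B) = 0.564/(0.25·0.387) = 5.829.
The smallest integer exceeding 5.829 is 6.

6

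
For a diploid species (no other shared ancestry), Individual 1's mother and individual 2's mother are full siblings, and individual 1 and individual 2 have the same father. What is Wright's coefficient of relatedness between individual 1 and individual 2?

Independent pedigree routes through distinct common ancestors add.
Individual 1 and individual 2 are related in two ways: first cousins through their mothers (r = 1/8) and half-sibs through their shared father (r = 1/4).
r = 1/8 + 1/4 = 0.375.

0.375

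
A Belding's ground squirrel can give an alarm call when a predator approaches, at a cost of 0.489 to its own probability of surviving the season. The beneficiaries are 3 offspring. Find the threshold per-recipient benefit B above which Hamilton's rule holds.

0.326

r to an offspring = 1/2 (one parent–offspring link: r = (1/2)^1 = 1/2).
Hamilton's rule with n recipients of equal r: n·r·B > C, so B > C/(n·r) = 0.489/(3·0.5) = 0.326.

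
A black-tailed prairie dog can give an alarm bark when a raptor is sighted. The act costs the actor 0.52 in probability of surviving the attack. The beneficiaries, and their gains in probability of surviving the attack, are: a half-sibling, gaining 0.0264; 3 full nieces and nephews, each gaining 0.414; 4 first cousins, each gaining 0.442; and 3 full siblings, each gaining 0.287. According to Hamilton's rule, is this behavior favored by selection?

Yes

Hamilton's rule: the trait is favored when the sum of r·B over every recipient exceeds the actor's cost C.
r to a half-sibling = 0.25 (half-sibs share one parent — one path of length 2: r = (1/2)^2 = 1/4).
r to a full niece or nephew = 1/4 (full aunt/uncle↔niece/nephew: two paths of length 3 through the shared grandparent pair: r = 2·(1/2)^3 = 1/4).
r to a first cousin = 1/8 (first cousins share one grandparent pair — two paths of length 4: r = 2·(1/2)^4 = 1/8).
r to a full sibling = 1/2 (full sibs share both parents — two paths of length 2: r = 2·(1/2)^2 = 1/2).
Summing one r·B term per recipient: 1·0.25·0.0264 + 3·0.25·0.414 + 4·0.125·0.442 + 3·0.5·0.287 = 0.9686.
0.9686 > 0.52: the indirect benefit exceeds the cost.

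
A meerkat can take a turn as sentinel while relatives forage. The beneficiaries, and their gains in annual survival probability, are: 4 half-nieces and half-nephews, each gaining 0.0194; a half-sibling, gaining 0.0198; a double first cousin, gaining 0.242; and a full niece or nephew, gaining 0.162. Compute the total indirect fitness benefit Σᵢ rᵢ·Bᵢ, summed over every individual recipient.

r to a half-niece or half-nephew = 0.125 (half-aunt/uncle↔niece/nephew: one path of length 3: r = (1/2)^3 = 1/8).
r to a half-sibling = 0.25 (half-sibs share one parent — one path of length 2: r = (1/2)^2 = 1/4).
r to a double first cousin = 0.25 (double first cousins share both grandparent pairs — four paths of length 4: r = 4·(1/2)^4 = 1/4).
r to a full niece or nephew = 1/4 (full aunt/uncle↔niece/nephew: two paths of length 3 through the shared grandparent pair: r = 2·(1/2)^3 = 1/4).
Summing one r·B term per recipient: 4·0.125·0.0194 + 1·0.25·0.0198 + 1·0.25·0.242 + 1·0.25·0.162 = 0.11565.

0.11565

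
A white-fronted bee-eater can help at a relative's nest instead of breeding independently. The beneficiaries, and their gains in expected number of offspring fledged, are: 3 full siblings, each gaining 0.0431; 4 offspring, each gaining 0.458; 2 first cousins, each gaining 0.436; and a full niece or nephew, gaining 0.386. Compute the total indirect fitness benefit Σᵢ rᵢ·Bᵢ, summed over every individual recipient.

r to a full sibling = 0.5 (full sibs share both parents — two paths of length 2: r = 2·(1/2)^2 = 1/2).
r to an offspring = 1/2 (one parent–offspring link: r = (1/2)^1 = 1/2).
r to a first cousin = 0.125 (first cousins share one grandparent pair — two paths of length 4: r = 2·(1/2)^4 = 1/8).
r to a full niece or nephew = 0.25 (full aunt/uncle↔niece/nephew: two paths of length 3 through the shared grandparent pair: r = 2·(1/2)^3 = 1/4).
Summing one r·B term per recipient: 3·0.5·0.0431 + 4·0.5·0.458 + 2·0.125·0.436 + 1·0.25·0.386 = 1.18615.

1.18615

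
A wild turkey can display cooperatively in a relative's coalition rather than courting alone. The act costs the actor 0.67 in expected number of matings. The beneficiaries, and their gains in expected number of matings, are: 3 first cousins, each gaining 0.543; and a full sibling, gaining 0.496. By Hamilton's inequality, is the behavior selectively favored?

No

Hamilton's rule: the trait is favored when the sum of r·B over every recipient exceeds the actor's cost C.
r to a first cousin = 1/8 (first cousins share one grandparent pair — two paths of length 4: r = 2·(1/2)^4 = 1/8).
r to a full sibling = 0.5 (full sibs share both parents — two paths of length 2: r = 2·(1/2)^2 = 1/2).
Summing one r·B term per recipient: 3·0.125·0.543 + 1·0.5·0.496 = 0.451625.
0.451625 < 0.67: the indirect benefit is less than the cost.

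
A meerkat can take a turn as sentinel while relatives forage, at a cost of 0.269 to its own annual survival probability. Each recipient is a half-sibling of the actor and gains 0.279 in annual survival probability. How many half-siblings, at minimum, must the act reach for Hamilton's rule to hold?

r to a half-sibling = 1/4 (half-sibs share one parent — one path of length 2: r = (1/2)^2 = 1/4).
Hamilton's rule: n·r·B > C  ⇒  n > C/(r·B) = 0.269/(0.25·0.279) = 3.857.
The smallest integer exceeding 3.857 is 4.

4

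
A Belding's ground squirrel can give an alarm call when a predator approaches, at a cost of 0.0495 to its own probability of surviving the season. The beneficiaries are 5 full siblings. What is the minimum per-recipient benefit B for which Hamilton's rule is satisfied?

r to a full sibling = 1/2 (full sibs share both parents — two paths of length 2: r = 2·(1/2)^2 = 1/2).
Hamilton's rule with n recipients of equal r: n·r·B > C, so B > C/(n·r) = 0.0495/(5·0.5) = 0.0198.

0.0198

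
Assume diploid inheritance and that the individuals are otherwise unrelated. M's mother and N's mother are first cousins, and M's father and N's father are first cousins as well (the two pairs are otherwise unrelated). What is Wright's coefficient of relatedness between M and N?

0.0625

Independent pedigree routes through distinct common ancestors add.
M and N are related in two ways: second cousins through their mothers (r = 1/32) and second cousins through their fathers (r = 1/32).
r = 1/32 + 1/32 = 1/16 = 0.0625.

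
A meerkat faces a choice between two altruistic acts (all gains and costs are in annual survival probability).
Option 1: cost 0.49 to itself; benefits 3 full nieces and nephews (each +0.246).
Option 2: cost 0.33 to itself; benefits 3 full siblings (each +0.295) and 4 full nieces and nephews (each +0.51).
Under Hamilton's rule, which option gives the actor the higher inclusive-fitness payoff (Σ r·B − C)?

Option 2

Option 1: r to a full niece or nephew = 0.25.
Option 1: Σ r·B − C = (3·0.25·0.246) − 0.49 = -0.3055.
Option 2: r to a full sibling = 0.5.
Option 2: r to a full niece or nephew = 0.25.
Option 2: Σ r·B − C = (3·0.5·0.295 + 4·0.25·0.51) − 0.33 = 0.6225.
Option 2 has the higher net inclusive-fitness payoff.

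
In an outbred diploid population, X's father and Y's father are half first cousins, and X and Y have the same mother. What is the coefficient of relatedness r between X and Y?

With two independent routes of shared ancestry, r is the sum of the two contributions.
X and Y are related in two ways: half second cousins through their fathers (r = 1/64) and half-sibs through their shared mother (r = 1/4).
r = 1/64 + 1/4 = 17/64 = 0.265625.

0.265625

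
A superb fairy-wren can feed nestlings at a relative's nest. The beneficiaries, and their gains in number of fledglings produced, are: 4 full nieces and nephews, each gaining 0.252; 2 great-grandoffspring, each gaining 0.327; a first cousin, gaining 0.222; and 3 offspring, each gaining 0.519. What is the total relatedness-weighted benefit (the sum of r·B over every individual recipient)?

r to a full niece or nephew = 0.25 (full aunt/uncle↔niece/nephew: two paths of length 3 through the shared grandparent pair: r = 2·(1/2)^3 = 1/4).
r to a great-grandoffspring = 0.125 (three parent–offspring links: r = (1/2)^3 = 1/8).
r to a first cousin = 1/8 (first cousins share one grandparent pair — two paths of length 4: r = 2·(1/2)^4 = 1/8).
r to an offspring = 0.5 (one parent–offspring link: r = (1/2)^1 = 1/2).
Summing one r·B term per recipient: 4·0.25·0.252 + 2·0.125·0.327 + 1·0.125·0.222 + 3·0.5·0.519 = 1.14.

1.14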